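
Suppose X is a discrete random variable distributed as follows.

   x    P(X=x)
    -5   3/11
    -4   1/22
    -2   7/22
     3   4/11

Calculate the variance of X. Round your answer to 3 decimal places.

10.901

E[X] = (3/11)·(-5) + (1/22)·(-4) + (7/22)·(-2) + (4/11)·3 = -12/11
E[X²] = (3/11)·25 + (1/22)·16 + (7/22)·4 + (4/11)·9 = 133/11
Var(X) = 133/11 − (-12/11)² = 1319/121 ≈ 10.901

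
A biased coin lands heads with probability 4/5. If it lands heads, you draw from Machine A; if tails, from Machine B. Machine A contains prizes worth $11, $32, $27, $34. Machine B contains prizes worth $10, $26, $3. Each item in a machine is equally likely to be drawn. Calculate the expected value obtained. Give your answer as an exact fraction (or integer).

117/5 dollars

E[X | Machine A] = (11 + 32 + 27 + 34)/4 = 26
E[X | Machine B] = (10 + 26 + 3)/3 = 13
E[X] = (4/5)·26 + (1/5)·13 = 117/5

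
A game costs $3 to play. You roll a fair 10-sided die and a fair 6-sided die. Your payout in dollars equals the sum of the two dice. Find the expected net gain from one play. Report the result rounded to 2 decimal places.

Distribution of the sum of the two dice: 2 w.p. 1/60, 3 w.p. 1/30, 4 w.p. 1/20, 5 w.p. 1/15, 6 w.p. 1/12, 7 w.p. 1/10, …
E[payout] = (1/60)·2 + (1/30)·3 + (1/20)·4 + (1/15)·5 + (1/12)·6 + (1/10)·7 + (1/10)·8 + (1/10)·9 + (1/10)·10 + (1/10)·11 + (1/12)·12 + (1/15)·13 + (1/20)·14 + (1/30)·15 + (1/60)·16 = 9
Expected profit = 9 − 3 = 6 ≈ $6.00

$6.00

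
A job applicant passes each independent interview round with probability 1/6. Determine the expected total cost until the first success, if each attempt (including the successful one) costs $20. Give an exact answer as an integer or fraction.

E[#attempts] = 1/p = 6; E[cost] = 20·6 = 120.

$120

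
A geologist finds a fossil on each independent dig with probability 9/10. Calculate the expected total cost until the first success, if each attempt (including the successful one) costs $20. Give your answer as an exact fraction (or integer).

E[#attempts] = 1/p = 10/9; E[cost] = 20·10/9 = 200/9.

200/9 dollars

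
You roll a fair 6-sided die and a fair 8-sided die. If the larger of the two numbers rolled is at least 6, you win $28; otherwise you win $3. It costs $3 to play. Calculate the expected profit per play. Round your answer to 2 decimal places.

E[payout] = (25/48)·3 + (23/48)·28 = 719/48
Expected profit = 719/48 − 3 = 575/48 ≈ $11.98

$11.98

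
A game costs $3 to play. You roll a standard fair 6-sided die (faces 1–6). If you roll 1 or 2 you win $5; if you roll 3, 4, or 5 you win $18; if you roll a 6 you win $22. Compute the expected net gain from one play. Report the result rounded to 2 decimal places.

E[payout] = (1/3)·5 + (1/2)·18 + (1/6)·22 = 43/3
Expected profit = 43/3 − 3 = 34/3 ≈ $11.33

$11.33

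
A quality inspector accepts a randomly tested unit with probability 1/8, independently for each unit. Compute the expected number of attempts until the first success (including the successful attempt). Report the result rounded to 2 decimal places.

8.00

For a geometric distribution, E[trials] = 1/p = 1/(1/8) = 8.
≈ 8.00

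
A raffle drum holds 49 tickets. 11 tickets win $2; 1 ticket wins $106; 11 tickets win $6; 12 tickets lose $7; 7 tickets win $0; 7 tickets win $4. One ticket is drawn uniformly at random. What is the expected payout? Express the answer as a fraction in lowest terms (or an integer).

138/49 dollars

E[payout] = (11/49)·2 + (1/49)·106 + (11/49)·6 + (12/49)·(-7) + (7/49)·0 + (7/49)·4 = 138/49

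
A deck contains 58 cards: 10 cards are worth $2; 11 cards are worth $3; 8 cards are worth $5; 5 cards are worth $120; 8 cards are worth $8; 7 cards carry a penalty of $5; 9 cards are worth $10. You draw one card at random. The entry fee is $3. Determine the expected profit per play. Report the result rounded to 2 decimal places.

$11.00

E[payout] = (10/58)·2 + (11/58)·3 + (8/58)·5 + (5/58)·120 + (8/58)·8 + (7/58)·(-5) + (9/58)·10 = 14
Expected profit = 14 − 3 = 11 ≈ $11.00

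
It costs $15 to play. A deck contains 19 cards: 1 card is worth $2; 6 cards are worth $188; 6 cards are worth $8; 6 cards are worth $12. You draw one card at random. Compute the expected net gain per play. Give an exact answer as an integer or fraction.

E[payout] = (1/19)·2 + (6/19)·188 + (6/19)·8 + (6/19)·12 = 1250/19
Expected profit = 1250/19 − 15 = 965/19

965/19 dollars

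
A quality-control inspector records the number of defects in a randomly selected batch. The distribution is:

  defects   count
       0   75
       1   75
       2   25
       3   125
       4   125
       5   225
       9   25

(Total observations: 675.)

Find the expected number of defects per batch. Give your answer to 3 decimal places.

3.481

Total = 675, so P(defects=0) = 75/675, etc.
E[X] = (1/9)·0 + (1/9)·1 + (1/27)·2 + (5/27)·3 + (5/27)·4 + (1/3)·5 + (1/27)·9
     = 94/27 ≈ 3.481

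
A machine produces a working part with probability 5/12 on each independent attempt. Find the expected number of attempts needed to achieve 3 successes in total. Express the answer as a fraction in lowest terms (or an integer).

36/5

By linearity (sum of 3 independent geometric waits), E[trials] = 3/p = 3/(5/12) = 36/5.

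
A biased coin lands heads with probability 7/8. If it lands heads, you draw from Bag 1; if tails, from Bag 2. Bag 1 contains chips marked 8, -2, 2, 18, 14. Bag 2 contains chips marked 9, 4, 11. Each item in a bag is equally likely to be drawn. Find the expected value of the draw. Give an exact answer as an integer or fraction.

8

E[X | Bag 1] = (8 − 2 + 2 + 18 + 14)/5 = 8
E[X | Bag 2] = (9 + 4 + 11)/3 = 8
E[X] = (7/8)·8 + (1/8)·8 = 8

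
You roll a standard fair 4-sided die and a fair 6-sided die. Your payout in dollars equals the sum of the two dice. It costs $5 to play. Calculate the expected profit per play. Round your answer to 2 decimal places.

$1.00

Distribution of the sum of the two dice: 2 w.p. 1/24, 3 w.p. 1/12, 4 w.p. 1/8, 5 w.p. 1/6, 6 w.p. 1/6, 7 w.p. 1/6, …
E[payout] = (1/24)·2 + (1/12)·3 + (1/8)·4 + (1/6)·5 + (1/6)·6 + (1/6)·7 + (1/8)·8 + (1/12)·9 + (1/24)·10 = 6
Expected profit = 6 − 5 = 1 ≈ $1.00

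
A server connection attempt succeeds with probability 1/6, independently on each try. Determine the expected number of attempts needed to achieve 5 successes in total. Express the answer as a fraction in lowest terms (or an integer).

30

By linearity (sum of 5 independent geometric waits), E[trials] = 5/p = 5/(1/6) = 30.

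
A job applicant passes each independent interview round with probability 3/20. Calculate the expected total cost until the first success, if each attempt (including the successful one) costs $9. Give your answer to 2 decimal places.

E[#attempts] = 1/p = 20/3; E[cost] = 9·20/3 = 60.
≈ 60.00

$60.00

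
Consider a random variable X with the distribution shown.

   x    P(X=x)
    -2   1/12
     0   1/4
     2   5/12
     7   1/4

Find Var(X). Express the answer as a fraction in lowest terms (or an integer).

E[X] = (1/12)·(-2) + (1/4)·0 + (5/12)·2 + (1/4)·7 = 29/12
E[X²] = (1/12)·4 + (1/4)·0 + (5/12)·4 + (1/4)·49 = 57/4
Var(X) = 57/4 − (29/12)² = 1211/144

1211/144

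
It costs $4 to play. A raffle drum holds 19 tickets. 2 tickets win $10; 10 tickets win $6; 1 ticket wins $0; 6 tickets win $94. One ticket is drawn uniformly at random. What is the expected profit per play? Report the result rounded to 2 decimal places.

$29.89

E[payout] = (2/19)·10 + (10/19)·6 + (1/19)·0 + (6/19)·94 = 644/19
Expected profit = 644/19 − 4 = 568/19 ≈ $29.89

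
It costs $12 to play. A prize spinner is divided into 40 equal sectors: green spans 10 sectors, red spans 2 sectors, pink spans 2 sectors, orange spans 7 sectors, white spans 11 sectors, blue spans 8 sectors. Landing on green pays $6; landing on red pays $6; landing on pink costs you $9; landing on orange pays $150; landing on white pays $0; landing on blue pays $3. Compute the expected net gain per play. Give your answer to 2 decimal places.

$16.20

E[payout] = (10/40)·6 + (2/40)·6 + (2/40)·(-9) + (7/40)·150 + (11/40)·0 + (8/40)·3 = 141/5
Expected profit = 141/5 − 12 = 81/5 ≈ $16.20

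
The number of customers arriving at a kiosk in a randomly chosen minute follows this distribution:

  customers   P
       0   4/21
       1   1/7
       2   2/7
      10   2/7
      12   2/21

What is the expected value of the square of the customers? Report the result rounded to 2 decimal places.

E[X²] = (4/21)·0 + (1/7)·1 + (2/7)·4 + (2/7)·100 + (2/21)·144
     = 305/7 ≈ 43.57

43.57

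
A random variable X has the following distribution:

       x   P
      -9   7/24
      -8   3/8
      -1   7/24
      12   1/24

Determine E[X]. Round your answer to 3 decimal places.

-5.417

E[X] = (7/24)·(-9) + (3/8)·(-8) + (7/24)·(-1) + (1/24)·12
     = -65/12 ≈ -5.417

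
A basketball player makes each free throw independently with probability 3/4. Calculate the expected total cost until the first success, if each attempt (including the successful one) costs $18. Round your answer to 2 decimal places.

$24.00

E[#attempts] = 1/p = 4/3; E[cost] = 18·4/3 = 24.
≈ 24.00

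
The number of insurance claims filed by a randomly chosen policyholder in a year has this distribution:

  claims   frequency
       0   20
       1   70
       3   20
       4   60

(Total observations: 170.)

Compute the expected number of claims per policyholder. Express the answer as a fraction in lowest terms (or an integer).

Total = 170, so P(claims=0) = 20/170, etc.
E[X] = (2/17)·0 + (7/17)·1 + (2/17)·3 + (6/17)·4
     = 37/17

37/17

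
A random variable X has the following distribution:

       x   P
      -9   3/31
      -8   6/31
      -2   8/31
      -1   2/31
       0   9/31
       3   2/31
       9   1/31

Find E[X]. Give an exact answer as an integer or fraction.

-78/31

E[X] = (3/31)·(-9) + (6/31)·(-8) + (8/31)·(-2) + (2/31)·(-1) + (9/31)·0 + (2/31)·3 + (1/31)·9
     = -78/31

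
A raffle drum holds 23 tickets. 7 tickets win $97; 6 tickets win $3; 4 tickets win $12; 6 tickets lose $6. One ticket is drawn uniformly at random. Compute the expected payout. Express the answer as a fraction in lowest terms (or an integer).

709/23 dollars

E[payout] = (7/23)·97 + (6/23)·3 + (4/23)·12 + (6/23)·(-6) = 709/23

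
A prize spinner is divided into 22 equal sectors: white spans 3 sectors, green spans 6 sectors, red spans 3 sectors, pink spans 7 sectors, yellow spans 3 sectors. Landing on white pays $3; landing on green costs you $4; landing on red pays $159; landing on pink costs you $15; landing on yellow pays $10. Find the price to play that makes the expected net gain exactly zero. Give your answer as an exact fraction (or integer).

387/22 dollars

E[payout] = (3/22)·3 + (6/22)·(-4) + (3/22)·159 + (7/22)·(-15) + (3/22)·10 = 387/22
Fair fee = E[payout] = 387/22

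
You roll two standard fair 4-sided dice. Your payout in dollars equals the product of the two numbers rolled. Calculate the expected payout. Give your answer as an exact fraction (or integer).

Distribution of the product of the two numbers rolled: 1 w.p. 1/16, 2 w.p. 1/8, 3 w.p. 1/8, 4 w.p. 3/16, 6 w.p. 1/8, 8 w.p. 1/8, …
E[payout] = (1/16)·1 + (1/8)·2 + (1/8)·3 + (3/16)·4 + (1/8)·6 + (1/8)·8 + (1/16)·9 + (1/8)·12 + (1/16)·16 = 25/4

25/4 dollars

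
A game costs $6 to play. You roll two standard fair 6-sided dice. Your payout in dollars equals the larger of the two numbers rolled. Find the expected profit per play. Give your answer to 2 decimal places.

Distribution of the larger of the two numbers rolled: 1 w.p. 1/36, 2 w.p. 1/12, 3 w.p. 5/36, 4 w.p. 7/36, 5 w.p. 1/4, 6 w.p. 11/36
E[payout] = (1/36)·1 + (1/12)·2 + (5/36)·3 + (7/36)·4 + (1/4)·5 + (11/36)·6 = 161/36
Expected profit = 161/36 − 6 = -55/36 ≈ -$1.53

-$1.53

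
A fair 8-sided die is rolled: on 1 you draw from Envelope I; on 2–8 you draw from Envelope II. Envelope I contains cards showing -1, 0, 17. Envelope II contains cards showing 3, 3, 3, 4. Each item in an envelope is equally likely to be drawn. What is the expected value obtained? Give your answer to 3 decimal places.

3.510

E[X | Envelope I] = (-1 + 0 + 17)/3 = 16/3
E[X | Envelope II] = (3 + 3 + 3 + 4)/4 = 13/4
E[X] = (1/8)·16/3 + (7/8)·13/4 = 337/96 ≈ 3.510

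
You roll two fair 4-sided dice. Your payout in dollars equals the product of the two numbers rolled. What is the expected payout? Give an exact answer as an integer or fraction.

Distribution of the product of the two numbers rolled: 1 w.p. 1/16, 2 w.p. 1/8, 3 w.p. 1/8, 4 w.p. 3/16, 6 w.p. 1/8, 8 w.p. 1/8, …
E[payout] = (1/16)·1 + (1/8)·2 + (1/8)·3 + (3/16)·4 + (1/8)·6 + (1/8)·8 + (1/16)·9 + (1/8)·12 + (1/16)·16 = 25/4

25/4 dollars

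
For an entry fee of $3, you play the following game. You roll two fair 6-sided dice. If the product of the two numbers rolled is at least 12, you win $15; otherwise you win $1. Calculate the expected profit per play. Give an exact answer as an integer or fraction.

E[payout] = (19/36)·1 + (17/36)·15 = 137/18
Expected profit = 137/18 − 3 = 83/18

83/18 dollars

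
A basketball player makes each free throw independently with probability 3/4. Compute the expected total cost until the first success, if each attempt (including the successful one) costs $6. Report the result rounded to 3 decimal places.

E[#attempts] = 1/p = 4/3; E[cost] = 6·4/3 = 8.
≈ 8.000

$8.000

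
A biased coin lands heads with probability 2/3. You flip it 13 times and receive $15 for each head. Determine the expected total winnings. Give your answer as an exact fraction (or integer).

$130

E[#heads] = 13·2/3 = 26/3 (linearity over flips).
E[winnings] = 15·26/3 = 130.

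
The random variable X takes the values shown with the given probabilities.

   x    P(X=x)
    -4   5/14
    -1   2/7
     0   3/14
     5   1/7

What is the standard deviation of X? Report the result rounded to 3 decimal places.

2.928

E[X] = -1, E[X²] = 67/7
Var(X) = E[X²] − (E[X])² = 67/7 − 1 = 60/7
SD(X) = √(60/7) ≈ 2.928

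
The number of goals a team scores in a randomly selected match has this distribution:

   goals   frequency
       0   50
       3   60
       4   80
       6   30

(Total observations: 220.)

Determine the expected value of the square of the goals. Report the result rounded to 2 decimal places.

13.18

Total = 220, so P(goals=0) = 50/220, etc.
E[X²] = (5/22)·0 + (3/11)·9 + (4/11)·16 + (3/22)·36
     = 145/11 ≈ 13.18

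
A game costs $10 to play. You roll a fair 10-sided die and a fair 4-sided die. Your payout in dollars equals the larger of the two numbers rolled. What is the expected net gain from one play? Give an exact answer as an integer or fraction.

Distribution of the larger of the two numbers rolled: 1 w.p. 1/40, 2 w.p. 3/40, 3 w.p. 1/8, 4 w.p. 7/40, 5 w.p. 1/10, 6 w.p. 1/10, …
E[payout] = (1/40)·1 + (3/40)·2 + (1/8)·3 + (7/40)·4 + (1/10)·5 + (1/10)·6 + (1/10)·7 + (1/10)·8 + (1/10)·9 + (1/10)·10 = 23/4
Expected profit = 23/4 − 10 = -17/4

-17/4 dollars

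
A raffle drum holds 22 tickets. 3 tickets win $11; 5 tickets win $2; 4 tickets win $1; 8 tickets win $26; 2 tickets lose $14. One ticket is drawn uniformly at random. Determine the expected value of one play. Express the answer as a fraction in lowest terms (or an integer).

E[payout] = (3/22)·11 + (5/22)·2 + (4/22)·1 + (8/22)·26 + (2/22)·(-14) = 227/22

227/22 dollars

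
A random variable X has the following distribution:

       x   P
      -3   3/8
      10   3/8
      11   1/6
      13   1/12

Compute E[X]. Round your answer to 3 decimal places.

E[X] = (3/8)·(-3) + (3/8)·10 + (1/6)·11 + (1/12)·13
     = 133/24 ≈ 5.542

5.542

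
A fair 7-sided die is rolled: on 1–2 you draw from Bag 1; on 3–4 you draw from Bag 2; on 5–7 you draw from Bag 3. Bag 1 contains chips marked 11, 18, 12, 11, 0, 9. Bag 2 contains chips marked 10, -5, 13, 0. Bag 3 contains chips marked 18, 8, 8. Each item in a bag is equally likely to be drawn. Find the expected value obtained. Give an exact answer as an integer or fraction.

E[X | Bag 1] = (11 + 18 + 12 + 11 + 0 + 9)/6 = 61/6
E[X | Bag 2] = (10 − 5 + 13 + 0)/4 = 9/2
E[X | Bag 3] = (18 + 8 + 8)/3 = 34/3
E[X] = (2/7)·61/6 + (2/7)·9/2 + (3/7)·34/3 = 190/21

190/21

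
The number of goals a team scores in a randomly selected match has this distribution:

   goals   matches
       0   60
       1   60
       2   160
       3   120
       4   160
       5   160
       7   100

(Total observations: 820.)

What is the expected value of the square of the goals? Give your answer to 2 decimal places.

Total = 820, so P(goals=0) = 60/820, etc.
E[X²] = (3/41)·0 + (3/41)·1 + (8/41)·4 + (6/41)·9 + (8/41)·16 + (8/41)·25 + (5/41)·49
     = 662/41 ≈ 16.15

16.15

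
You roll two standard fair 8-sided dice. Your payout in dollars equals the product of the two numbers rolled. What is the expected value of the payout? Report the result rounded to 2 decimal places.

$20.25

Distribution of the product of the two numbers rolled: 1 w.p. 1/64, 2 w.p. 1/32, 3 w.p. 1/32, 4 w.p. 3/64, 5 w.p. 1/32, 6 w.p. 1/16, …
E[payout] = (1/64)·1 + (1/32)·2 + (1/32)·3 + (3/64)·4 + (1/32)·5 + (1/16)·6 + (1/32)·7 + (1/16)·8 + (1/64)·9 + (1/32)·10 + (1/16)·12 + (1/32)·14 + (1/32)·15 + (3/64)·16 + (1/32)·18 + (1/32)·20 + (1/32)·21 + (1/16)·24 + (1/64)·25 + (1/32)·28 + (1/32)·30 + (1/32)·32 + (1/32)·35 + (1/64)·36 + (1/32)·40 + (1/32)·42 + (1/32)·48 + (1/64)·49 + (1/32)·56 + (1/64)·64 = 81/4
≈ $20.25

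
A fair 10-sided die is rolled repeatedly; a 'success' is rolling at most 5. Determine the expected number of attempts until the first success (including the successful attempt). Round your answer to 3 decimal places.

For a geometric distribution, E[trials] = 1/p = 1/(1/2) = 2.
≈ 2.000

2.000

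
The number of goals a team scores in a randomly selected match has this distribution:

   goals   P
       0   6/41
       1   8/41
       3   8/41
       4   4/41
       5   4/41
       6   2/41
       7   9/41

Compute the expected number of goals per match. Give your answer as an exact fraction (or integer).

E[X] = (6/41)·0 + (8/41)·1 + (8/41)·3 + (4/41)·4 + (4/41)·5 + (2/41)·6 + (9/41)·7
     = 143/41

143/41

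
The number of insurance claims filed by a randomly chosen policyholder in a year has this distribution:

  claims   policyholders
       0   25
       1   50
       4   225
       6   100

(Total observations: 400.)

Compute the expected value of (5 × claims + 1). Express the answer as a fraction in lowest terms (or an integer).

163/8

Total = 400, so P(claims=0) = 25/400, etc.
E[5x+1] = (1/16)·1 + (1/8)·6 + (9/16)·21 + (1/4)·31
     = 163/8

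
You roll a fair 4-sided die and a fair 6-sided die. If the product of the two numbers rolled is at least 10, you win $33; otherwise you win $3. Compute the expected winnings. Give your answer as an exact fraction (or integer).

E[payout] = (5/8)·3 + (3/8)·33 = 57/4

57/4 dollars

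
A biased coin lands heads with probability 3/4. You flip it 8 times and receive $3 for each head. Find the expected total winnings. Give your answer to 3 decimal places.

$18.000

E[#heads] = 8·3/4 = 6 (linearity over flips).
E[winnings] = 3·6 = 18.
≈ 18.000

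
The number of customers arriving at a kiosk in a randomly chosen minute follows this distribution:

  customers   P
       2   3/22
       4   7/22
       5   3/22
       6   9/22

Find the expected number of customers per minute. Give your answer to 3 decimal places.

4.682

E[X] = (3/22)·2 + (7/22)·4 + (3/22)·5 + (9/22)·6
     = 103/22 ≈ 4.682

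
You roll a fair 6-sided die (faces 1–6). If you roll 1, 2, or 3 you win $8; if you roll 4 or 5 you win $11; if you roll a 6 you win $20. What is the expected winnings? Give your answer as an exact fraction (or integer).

E[payout] = (1/2)·8 + (1/3)·11 + (1/6)·20 = 11

$11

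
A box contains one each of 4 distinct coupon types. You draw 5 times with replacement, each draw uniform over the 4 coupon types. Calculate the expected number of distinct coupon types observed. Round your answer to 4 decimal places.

3.0508

Let Xⱼ=1 if type j appears at least once. P(Xⱼ=1) = 1 − ((4−1)/4)^5 = 781/1024.
E[#distinct] = 4·781/1024 = 781/256.
≈ 3.0508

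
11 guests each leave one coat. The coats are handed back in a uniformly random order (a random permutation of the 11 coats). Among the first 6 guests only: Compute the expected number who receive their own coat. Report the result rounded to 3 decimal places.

Let Xᵢ = 1 if person i gets their own coat. For each i, P(Xᵢ=1) = 1/11.
By linearity of expectation, E[X₁+…+X_6] = 6·(1/11) = 6/11.
≈ 0.545

0.545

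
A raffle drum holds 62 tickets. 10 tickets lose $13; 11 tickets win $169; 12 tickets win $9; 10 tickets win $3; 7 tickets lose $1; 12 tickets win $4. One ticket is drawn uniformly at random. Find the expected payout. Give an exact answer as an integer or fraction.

954/31 dollars

E[payout] = (10/62)·(-13) + (11/62)·169 + (12/62)·9 + (10/62)·3 + (7/62)·(-1) + (12/62)·4 = 954/31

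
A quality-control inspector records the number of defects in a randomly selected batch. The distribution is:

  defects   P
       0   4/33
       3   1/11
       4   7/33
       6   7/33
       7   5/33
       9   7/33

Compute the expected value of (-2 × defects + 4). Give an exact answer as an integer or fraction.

E[-2x+4] = (4/33)·4 + (1/11)·(-2) + (7/33)·(-4) + (7/33)·(-8) + (5/33)·(-10) + (7/33)·(-14)
     = -74/11

-74/11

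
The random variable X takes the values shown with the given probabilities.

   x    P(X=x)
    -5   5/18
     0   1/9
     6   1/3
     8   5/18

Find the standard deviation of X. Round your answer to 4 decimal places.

E[X] = 17/6, E[X²] = 661/18
Var(X) = E[X²] − (E[X])² = 661/18 − 289/36 = 1033/36
SD(X) = √(1033/36) ≈ 5.3567

5.3567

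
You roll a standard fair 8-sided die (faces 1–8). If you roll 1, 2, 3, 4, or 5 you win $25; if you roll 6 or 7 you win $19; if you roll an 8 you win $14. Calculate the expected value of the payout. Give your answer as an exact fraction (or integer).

177/8 dollars

E[payout] = (1/8)·14 + (1/4)·19 + (5/8)·25 = 177/8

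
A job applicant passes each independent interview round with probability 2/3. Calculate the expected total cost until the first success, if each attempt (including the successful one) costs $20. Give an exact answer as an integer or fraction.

$30

E[#attempts] = 1/p = 3/2; E[cost] = 20·3/2 = 30.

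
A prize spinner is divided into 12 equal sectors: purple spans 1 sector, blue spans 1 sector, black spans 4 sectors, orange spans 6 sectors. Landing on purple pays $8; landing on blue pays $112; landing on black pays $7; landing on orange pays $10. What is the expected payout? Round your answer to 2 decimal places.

$17.33

E[payout] = (1/12)·8 + (1/12)·112 + (4/12)·7 + (6/12)·10 = 52/3
≈ $17.33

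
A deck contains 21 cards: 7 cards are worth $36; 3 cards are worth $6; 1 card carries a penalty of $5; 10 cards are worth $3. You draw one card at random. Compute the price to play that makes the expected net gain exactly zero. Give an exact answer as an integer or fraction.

E[payout] = (7/21)·36 + (3/21)·6 + (1/21)·(-5) + (10/21)·3 = 295/21
Fair fee = E[payout] = 295/21

295/21 dollars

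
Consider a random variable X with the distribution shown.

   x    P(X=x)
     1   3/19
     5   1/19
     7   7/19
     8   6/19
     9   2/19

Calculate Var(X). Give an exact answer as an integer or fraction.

2294/361

E[X] = (3/19)·1 + (1/19)·5 + (7/19)·7 + (6/19)·8 + (2/19)·9 = 123/19
E[X²] = (3/19)·1 + (1/19)·25 + (7/19)·49 + (6/19)·64 + (2/19)·81 = 917/19
Var(X) = 917/19 − (123/19)² = 2294/361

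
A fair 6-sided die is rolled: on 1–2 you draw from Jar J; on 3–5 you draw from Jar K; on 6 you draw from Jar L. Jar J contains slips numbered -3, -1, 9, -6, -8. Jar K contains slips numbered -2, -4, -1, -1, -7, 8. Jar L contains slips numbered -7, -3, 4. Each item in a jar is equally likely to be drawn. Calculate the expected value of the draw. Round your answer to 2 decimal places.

E[X | Jar J] = (-3 − 1 + 9 − 6 − 8)/5 = -9/5
E[X | Jar K] = (-2 − 4 − 1 − 1 − 7 + 8)/6 = -7/6
E[X | Jar L] = (-7 − 3 + 4)/3 = -2
E[X] = (1/3)·(-9/5) + (1/2)·(-7/6) + (1/6)·(-2) = -91/60 ≈ -1.52

-1.52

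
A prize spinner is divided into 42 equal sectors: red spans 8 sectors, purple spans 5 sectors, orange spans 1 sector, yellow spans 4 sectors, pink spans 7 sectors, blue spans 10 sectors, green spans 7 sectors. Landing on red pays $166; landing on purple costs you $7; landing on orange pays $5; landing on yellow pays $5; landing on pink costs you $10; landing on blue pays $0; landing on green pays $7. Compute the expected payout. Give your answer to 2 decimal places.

E[payout] = (8/42)·166 + (5/42)·(-7) + (1/42)·5 + (4/42)·5 + (7/42)·(-10) + (10/42)·0 + (7/42)·7 = 1297/42
≈ $30.88

$30.88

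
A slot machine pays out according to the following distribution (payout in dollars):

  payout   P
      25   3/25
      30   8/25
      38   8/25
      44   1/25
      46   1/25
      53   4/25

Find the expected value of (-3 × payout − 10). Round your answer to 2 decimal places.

E[-3x-10] = (3/25)·(-85) + (8/25)·(-100) + (8/25)·(-124) + (1/25)·(-142) + (1/25)·(-148) + (4/25)·(-169)
     = -3013/25 ≈ -120.52

-120.52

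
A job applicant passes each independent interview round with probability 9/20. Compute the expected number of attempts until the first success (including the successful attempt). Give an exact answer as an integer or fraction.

20/9

For a geometric distribution, E[trials] = 1/p = 1/(9/20) = 20/9.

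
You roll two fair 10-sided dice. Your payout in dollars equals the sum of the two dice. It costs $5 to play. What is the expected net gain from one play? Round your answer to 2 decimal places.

Distribution of the sum of the two dice: 2 w.p. 1/100, 3 w.p. 1/50, 4 w.p. 3/100, 5 w.p. 1/25, 6 w.p. 1/20, 7 w.p. 3/50, …
E[payout] = (1/100)·2 + (1/50)·3 + (3/100)·4 + (1/25)·5 + (1/20)·6 + (3/50)·7 + (7/100)·8 + (2/25)·9 + (9/100)·10 + (1/10)·11 + (9/100)·12 + (2/25)·13 + (7/100)·14 + (3/50)·15 + (1/20)·16 + (1/25)·17 + (3/100)·18 + (1/50)·19 + (1/100)·20 = 11
Expected profit = 11 − 5 = 6 ≈ $6.00

$6.00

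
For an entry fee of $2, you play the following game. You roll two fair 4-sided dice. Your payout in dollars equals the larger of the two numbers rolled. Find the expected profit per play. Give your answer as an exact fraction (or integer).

Distribution of the larger of the two numbers rolled: 1 w.p. 1/16, 2 w.p. 3/16, 3 w.p. 5/16, 4 w.p. 7/16
E[payout] = (1/16)·1 + (3/16)·2 + (5/16)·3 + (7/16)·4 = 25/8
Expected profit = 25/8 − 2 = 9/8

9/8 dollars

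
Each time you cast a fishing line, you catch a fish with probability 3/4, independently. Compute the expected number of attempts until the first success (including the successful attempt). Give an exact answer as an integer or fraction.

4/3

For a geometric distribution, E[trials] = 1/p = 1/(3/4) = 4/3.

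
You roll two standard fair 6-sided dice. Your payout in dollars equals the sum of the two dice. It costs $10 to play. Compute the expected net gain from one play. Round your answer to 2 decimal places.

-$3.00

Distribution of the sum of the two dice: 2 w.p. 1/36, 3 w.p. 1/18, 4 w.p. 1/12, 5 w.p. 1/9, 6 w.p. 5/36, 7 w.p. 1/6, …
E[payout] = (1/36)·2 + (1/18)·3 + (1/12)·4 + (1/9)·5 + (5/36)·6 + (1/6)·7 + (5/36)·8 + (1/9)·9 + (1/12)·10 + (1/18)·11 + (1/36)·12 = 7
Expected profit = 7 − 10 = -3 ≈ -$3.00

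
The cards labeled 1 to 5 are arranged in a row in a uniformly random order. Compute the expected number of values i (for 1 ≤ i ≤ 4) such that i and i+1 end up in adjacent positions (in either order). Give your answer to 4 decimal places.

For each i ∈ {1,…,4}, let Xᵢ = 1 if i and i+1 are adjacent. P(Xᵢ=1) = 2·(5−1)!/5! = 2/5.
By linearity, E[ΣXᵢ] = (4)·(2/5) = 8/5.
≈ 1.6000

1.6000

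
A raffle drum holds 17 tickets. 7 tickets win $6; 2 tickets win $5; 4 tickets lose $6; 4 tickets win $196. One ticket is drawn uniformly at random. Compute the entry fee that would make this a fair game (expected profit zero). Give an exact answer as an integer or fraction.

812/17 dollars

E[payout] = (7/17)·6 + (2/17)·5 + (4/17)·(-6) + (4/17)·196 = 812/17
Fair fee = E[payout] = 812/17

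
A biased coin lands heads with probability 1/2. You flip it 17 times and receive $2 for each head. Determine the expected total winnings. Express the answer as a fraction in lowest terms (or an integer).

$17

E[#heads] = 17·1/2 = 17/2 (linearity over flips).
E[winnings] = 2·17/2 = 17.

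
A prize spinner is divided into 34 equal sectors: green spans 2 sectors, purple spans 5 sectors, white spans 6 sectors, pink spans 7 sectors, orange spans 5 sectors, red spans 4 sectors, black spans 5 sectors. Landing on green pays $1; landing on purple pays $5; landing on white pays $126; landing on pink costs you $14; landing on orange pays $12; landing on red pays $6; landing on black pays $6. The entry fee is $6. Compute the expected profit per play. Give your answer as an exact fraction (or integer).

E[payout] = (2/34)·1 + (5/34)·5 + (6/34)·126 + (7/34)·(-14) + (5/34)·12 + (4/34)·6 + (5/34)·6 = 47/2
Expected profit = 47/2 − 6 = 35/2

35/2 dollars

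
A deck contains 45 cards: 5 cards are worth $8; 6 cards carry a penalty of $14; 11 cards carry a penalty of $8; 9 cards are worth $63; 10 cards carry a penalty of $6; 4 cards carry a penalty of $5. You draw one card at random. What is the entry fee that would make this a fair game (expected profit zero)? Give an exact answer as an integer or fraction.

71/9 dollars

E[payout] = (5/45)·8 + (6/45)·(-14) + (11/45)·(-8) + (9/45)·63 + (10/45)·(-6) + (4/45)·(-5) = 71/9
Fair fee = E[payout] = 71/9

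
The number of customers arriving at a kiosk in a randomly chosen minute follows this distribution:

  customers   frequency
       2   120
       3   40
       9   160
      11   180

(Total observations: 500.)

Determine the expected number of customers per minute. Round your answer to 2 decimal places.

7.56

Total = 500, so P(customers=2) = 120/500, etc.
E[X] = (6/25)·2 + (2/25)·3 + (8/25)·9 + (9/25)·11
     = 189/25 ≈ 7.56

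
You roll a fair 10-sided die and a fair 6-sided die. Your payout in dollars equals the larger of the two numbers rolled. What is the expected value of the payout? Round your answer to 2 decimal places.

$6.08

Distribution of the larger of the two numbers rolled: 1 w.p. 1/60, 2 w.p. 1/20, 3 w.p. 1/12, 4 w.p. 7/60, 5 w.p. 3/20, 6 w.p. 11/60, …
E[payout] = (1/60)·1 + (1/20)·2 + (1/12)·3 + (7/60)·4 + (3/20)·5 + (11/60)·6 + (1/10)·7 + (1/10)·8 + (1/10)·9 + (1/10)·10 = 73/12
≈ $6.08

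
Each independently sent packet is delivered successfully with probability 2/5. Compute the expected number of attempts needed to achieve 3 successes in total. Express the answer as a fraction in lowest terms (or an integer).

By linearity (sum of 3 independent geometric waits), E[trials] = 3/p = 3/(2/5) = 15/2.

15/2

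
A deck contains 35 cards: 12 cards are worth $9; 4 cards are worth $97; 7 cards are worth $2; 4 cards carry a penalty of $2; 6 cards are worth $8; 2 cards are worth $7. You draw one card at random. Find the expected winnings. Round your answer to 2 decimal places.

$16.11

E[payout] = (12/35)·9 + (4/35)·97 + (7/35)·2 + (4/35)·(-2) + (6/35)·8 + (2/35)·7 = 564/35
≈ $16.11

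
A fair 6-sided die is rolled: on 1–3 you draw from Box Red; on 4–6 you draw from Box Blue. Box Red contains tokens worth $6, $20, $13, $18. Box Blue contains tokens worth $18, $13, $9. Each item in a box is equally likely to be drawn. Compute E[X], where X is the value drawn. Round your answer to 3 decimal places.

$13.792

E[X | Box Red] = (6 + 20 + 13 + 18)/4 = 57/4
E[X | Box Blue] = (18 + 13 + 9)/3 = 40/3
E[X] = (1/2)·57/4 + (1/2)·40/3 = 331/24 ≈ 13.792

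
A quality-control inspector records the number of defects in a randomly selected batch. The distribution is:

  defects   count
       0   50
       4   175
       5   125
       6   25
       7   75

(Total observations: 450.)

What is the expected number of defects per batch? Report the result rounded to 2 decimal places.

Total = 450, so P(defects=0) = 50/450, etc.
E[X] = (1/9)·0 + (7/18)·4 + (5/18)·5 + (1/18)·6 + (1/6)·7
     = 40/9 ≈ 4.44

4.44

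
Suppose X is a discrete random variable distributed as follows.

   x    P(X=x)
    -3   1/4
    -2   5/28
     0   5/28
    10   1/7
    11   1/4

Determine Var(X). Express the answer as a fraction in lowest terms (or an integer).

7461/196

E[X] = (1/4)·(-3) + (5/28)·(-2) + (5/28)·0 + (1/7)·10 + (1/4)·11 = 43/14
E[X²] = (1/4)·9 + (5/28)·4 + (5/28)·0 + (1/7)·100 + (1/4)·121 = 95/2
Var(X) = 95/2 − (43/14)² = 7461/196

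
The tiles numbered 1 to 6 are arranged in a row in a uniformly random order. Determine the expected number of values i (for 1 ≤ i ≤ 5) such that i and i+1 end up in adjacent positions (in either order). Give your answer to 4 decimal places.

For each i ∈ {1,…,5}, let Xᵢ = 1 if i and i+1 are adjacent. P(Xᵢ=1) = 2·(6−1)!/6! = 2/6.
By linearity, E[ΣXᵢ] = (5)·(2/6) = 5/3.
≈ 1.6667

1.6667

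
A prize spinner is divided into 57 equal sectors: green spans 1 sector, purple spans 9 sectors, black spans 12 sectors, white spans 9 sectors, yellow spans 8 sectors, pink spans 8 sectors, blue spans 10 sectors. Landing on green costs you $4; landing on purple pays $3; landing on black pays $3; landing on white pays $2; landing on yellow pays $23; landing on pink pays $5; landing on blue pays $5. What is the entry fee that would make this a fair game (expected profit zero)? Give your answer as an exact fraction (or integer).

E[payout] = (1/57)·(-4) + (9/57)·3 + (12/57)·3 + (9/57)·2 + (8/57)·23 + (8/57)·5 + (10/57)·5 = 117/19
Fair fee = E[payout] = 117/19

117/19 dollars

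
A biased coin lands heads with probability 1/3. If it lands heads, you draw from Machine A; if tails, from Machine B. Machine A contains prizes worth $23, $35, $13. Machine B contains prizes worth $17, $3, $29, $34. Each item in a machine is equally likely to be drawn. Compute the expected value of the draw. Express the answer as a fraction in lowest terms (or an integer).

391/18 dollars

E[X | Machine A] = (23 + 35 + 13)/3 = 71/3
E[X | Machine B] = (17 + 3 + 29 + 34)/4 = 83/4
E[X] = (1/3)·71/3 + (2/3)·83/4 = 391/18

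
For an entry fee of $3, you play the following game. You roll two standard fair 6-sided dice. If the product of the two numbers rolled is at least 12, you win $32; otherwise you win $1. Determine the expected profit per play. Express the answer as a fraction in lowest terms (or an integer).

E[payout] = (19/36)·1 + (17/36)·32 = 563/36
Expected profit = 563/36 − 3 = 455/36

455/36 dollars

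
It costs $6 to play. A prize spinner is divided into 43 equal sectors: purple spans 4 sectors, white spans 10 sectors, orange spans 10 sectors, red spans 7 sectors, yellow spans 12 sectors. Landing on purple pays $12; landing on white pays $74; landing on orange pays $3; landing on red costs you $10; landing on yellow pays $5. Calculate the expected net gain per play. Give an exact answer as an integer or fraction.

550/43 dollars

E[payout] = (4/43)·12 + (10/43)·74 + (10/43)·3 + (7/43)·(-10) + (12/43)·5 = 808/43
Expected profit = 808/43 − 6 = 550/43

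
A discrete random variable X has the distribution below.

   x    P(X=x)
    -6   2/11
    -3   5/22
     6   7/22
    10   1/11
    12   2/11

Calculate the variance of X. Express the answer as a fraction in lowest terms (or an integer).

21733/484

E[X] = (2/11)·(-6) + (5/22)·(-3) + (7/22)·6 + (1/11)·10 + (2/11)·12 = 71/22
E[X²] = (2/11)·36 + (5/22)·9 + (7/22)·36 + (1/11)·100 + (2/11)·144 = 1217/22
Var(X) = 1217/22 − (71/22)² = 21733/484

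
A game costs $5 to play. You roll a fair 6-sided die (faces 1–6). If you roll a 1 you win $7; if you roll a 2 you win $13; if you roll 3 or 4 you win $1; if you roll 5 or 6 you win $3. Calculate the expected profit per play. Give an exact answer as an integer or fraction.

E[payout] = (1/3)·1 + (1/3)·3 + (1/6)·7 + (1/6)·13 = 14/3
Expected profit = 14/3 − 5 = -1/3

-1/3 dollars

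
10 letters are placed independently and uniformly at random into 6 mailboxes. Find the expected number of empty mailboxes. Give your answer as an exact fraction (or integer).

9765625/10077696

Let Xⱼ=1 if mailbox j is empty. P(Xⱼ=1) = ((6-1)/6)^10 = 9765625/60466176.
By linearity, E[#empty] = 6·9765625/60466176 = 9765625/10077696.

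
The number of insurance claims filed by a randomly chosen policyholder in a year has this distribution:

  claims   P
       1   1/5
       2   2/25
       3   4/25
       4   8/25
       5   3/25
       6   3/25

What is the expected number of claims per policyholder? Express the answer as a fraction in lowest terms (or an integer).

86/25

E[X] = (1/5)·1 + (2/25)·2 + (4/25)·3 + (8/25)·4 + (3/25)·5 + (3/25)·6
     = 86/25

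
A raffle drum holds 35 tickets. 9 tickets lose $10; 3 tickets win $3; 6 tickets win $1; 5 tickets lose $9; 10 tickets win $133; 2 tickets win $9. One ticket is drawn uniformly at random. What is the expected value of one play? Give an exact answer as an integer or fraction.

E[payout] = (9/35)·(-10) + (3/35)·3 + (6/35)·1 + (5/35)·(-9) + (10/35)·133 + (2/35)·9 = 1228/35

1228/35 dollars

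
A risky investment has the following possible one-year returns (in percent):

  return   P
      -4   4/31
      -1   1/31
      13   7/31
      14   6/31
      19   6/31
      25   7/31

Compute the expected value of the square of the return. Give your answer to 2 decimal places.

E[X²] = (4/31)·16 + (1/31)·1 + (7/31)·169 + (6/31)·196 + (6/31)·361 + (7/31)·625
     = 8965/31 ≈ 289.19

289.19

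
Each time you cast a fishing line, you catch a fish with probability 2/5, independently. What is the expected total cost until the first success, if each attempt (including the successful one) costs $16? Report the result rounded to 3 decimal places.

E[#attempts] = 1/p = 5/2; E[cost] = 16·5/2 = 40.
≈ 40.000

$40.000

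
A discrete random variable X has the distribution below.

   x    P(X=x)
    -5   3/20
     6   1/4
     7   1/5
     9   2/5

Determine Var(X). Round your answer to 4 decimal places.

E[X] = (3/20)·(-5) + (1/4)·6 + (1/5)·7 + (2/5)·9 = 23/4
E[X²] = (3/20)·25 + (1/4)·36 + (1/5)·49 + (2/5)·81 = 1099/20
Var(X) = 1099/20 − (23/4)² = 1751/80 ≈ 21.8875

21.8875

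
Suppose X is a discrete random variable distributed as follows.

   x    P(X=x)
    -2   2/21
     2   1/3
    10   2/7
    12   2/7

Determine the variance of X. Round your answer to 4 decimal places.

25.7052

E[X] = (2/21)·(-2) + (1/3)·2 + (2/7)·10 + (2/7)·12 = 142/21
E[X²] = (2/21)·4 + (1/3)·4 + (2/7)·100 + (2/7)·144 = 500/7
Var(X) = 500/7 − (142/21)² = 11336/441 ≈ 25.7052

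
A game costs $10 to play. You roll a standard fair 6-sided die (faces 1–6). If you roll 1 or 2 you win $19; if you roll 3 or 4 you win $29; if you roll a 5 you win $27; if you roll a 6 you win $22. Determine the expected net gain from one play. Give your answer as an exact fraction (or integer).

E[payout] = (1/3)·19 + (1/6)·22 + (1/6)·27 + (1/3)·29 = 145/6
Expected profit = 145/6 − 10 = 85/6

85/6 dollars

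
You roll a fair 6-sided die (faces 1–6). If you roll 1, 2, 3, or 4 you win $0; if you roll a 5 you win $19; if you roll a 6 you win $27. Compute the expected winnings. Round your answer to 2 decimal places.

$7.67

E[payout] = (2/3)·0 + (1/6)·19 + (1/6)·27 = 23/3
≈ $7.67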